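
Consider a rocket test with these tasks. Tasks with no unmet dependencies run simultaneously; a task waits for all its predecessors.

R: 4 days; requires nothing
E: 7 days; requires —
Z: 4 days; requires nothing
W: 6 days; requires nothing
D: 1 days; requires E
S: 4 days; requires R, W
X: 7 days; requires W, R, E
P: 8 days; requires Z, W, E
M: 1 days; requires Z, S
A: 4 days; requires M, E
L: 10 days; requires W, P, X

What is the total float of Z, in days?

Critical path: E→P→L = 7+8+10 = 25, so the finish is 25 days.
Longest path through Z: 22 days (earliest finish 4, latest finish 7).
Slack of Z = 3 − 0 = 3 days.

3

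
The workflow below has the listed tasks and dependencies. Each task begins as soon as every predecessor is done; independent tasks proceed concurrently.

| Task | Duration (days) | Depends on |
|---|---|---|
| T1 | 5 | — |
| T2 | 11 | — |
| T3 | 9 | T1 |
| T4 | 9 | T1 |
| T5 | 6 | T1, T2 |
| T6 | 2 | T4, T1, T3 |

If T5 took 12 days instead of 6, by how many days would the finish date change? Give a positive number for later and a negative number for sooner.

6

Baseline: T2→T5 = 11+6 = 17 → 17 days.
Since T5 is critical, the +6 change carries straight to that chain (now 23 days).
The critical path is still T2→T5; finish is now 23 days.
Change in finish: 23 − 17 = +6 days.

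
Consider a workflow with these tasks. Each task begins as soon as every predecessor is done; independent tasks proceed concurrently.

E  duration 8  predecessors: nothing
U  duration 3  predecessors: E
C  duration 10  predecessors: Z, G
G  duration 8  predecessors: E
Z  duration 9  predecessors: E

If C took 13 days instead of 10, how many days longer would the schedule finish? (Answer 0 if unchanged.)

3

Actual critical path: E→Z→C = 8+9+10 = 27 ⇒ 27 days.
C lies on that path, so at 13 days the path becomes 30 days.
That remains the longest chain; total 30 days.
Change in finish: 30 − 27 = +3 days.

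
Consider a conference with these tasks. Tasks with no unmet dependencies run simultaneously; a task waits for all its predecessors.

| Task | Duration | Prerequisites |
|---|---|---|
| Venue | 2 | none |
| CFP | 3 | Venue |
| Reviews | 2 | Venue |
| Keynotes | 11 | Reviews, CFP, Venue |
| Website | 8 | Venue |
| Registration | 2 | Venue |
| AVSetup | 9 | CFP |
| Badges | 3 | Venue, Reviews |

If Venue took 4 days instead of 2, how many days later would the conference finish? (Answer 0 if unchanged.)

Critical path before the change: Venue→CFP→Keynotes = 2+3+11 = 16 giving 16 days.
Venue lies on that path, so at 4 days the path becomes 18 days.
No other chain overtakes it, so the finish is 18 days.
Change in finish: 18 − 16 = +2 days.

2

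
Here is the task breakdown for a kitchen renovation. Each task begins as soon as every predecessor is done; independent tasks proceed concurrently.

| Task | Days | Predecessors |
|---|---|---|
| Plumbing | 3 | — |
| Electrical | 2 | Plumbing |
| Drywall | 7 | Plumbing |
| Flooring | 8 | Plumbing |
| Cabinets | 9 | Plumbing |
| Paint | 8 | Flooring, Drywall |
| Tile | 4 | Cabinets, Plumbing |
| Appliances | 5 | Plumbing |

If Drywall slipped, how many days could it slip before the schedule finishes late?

The longest chain is Plumbing→Flooring→Paint = 3+8+8 = 19; overall finish 19 days.
Longest path through Drywall: 18 days (earliest finish 10, latest finish 11).
Slack of Drywall = 4 − 3 = 1 day.

1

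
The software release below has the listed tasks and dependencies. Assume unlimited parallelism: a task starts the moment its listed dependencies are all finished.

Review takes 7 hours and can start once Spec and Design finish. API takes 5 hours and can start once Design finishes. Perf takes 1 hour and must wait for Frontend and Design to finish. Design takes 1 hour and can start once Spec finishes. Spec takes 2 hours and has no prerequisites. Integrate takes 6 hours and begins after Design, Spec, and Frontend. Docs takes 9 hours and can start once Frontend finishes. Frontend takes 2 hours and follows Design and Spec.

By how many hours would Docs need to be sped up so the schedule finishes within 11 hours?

Current finish: 14 hours; target: 11.
Docs is on every critical path, so each hour cut from Docs cuts the finish by one (this holds down to a finish of 11).
Need 14 − 11 = 3 hours off Docs → Docs becomes 6 hours, finish becomes 11.

3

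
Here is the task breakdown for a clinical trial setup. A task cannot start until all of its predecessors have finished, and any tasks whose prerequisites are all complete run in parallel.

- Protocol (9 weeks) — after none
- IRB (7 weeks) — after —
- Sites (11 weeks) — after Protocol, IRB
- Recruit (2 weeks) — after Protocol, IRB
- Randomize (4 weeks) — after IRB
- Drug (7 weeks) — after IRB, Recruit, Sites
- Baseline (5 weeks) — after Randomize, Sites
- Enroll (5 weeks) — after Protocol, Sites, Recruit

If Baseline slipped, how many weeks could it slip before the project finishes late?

2

Protocol→Sites→Drug = 9+11+7 = 27 sets the makespan at 27 weeks.
Baseline finishes as early as 25 and must finish by 27.
Slack of Baseline = 22 − 20 = 2 weeks.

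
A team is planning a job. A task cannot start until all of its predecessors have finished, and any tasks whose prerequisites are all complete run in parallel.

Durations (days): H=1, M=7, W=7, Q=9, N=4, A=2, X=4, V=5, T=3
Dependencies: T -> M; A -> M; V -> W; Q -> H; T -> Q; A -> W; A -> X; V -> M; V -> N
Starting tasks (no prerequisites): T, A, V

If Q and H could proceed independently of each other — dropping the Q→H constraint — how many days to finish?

Original critical path: T→Q→H = 3+9+1 = 13 ⇒ 13 days.
Without Q→H, H's earliest start moves from 12 to 0.
The longest chain is now T→Q = 3+9 = 12, so the job takes 12 days.

12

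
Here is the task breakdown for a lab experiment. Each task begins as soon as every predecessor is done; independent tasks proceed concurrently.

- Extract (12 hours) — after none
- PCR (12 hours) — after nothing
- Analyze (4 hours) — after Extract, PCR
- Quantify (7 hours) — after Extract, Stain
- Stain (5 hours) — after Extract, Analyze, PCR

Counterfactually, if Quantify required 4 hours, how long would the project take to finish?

25

Actual critical path: Extract→Analyze→Stain→Quantify = 12+4+5+7 = 28 ⇒ 28 hours.
Quantify is on the critical path; changing it to 4 makes that path 25 hours.
No other chain overtakes it, so the finish is 25 hours.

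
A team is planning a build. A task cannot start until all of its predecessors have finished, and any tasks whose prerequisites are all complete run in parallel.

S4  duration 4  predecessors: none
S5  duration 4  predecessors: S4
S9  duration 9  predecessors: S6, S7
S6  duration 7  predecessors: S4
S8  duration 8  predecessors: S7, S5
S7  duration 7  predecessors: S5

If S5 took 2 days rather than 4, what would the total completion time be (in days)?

22

The binding path is S4→S5→S7→S9 = 4+4+7+9 = 24; finish at 24 days.
S5 is on the critical path; changing it to 2 makes that path 22 days.
The critical path is still S4→S5→S7→S9; finish is now 22 days.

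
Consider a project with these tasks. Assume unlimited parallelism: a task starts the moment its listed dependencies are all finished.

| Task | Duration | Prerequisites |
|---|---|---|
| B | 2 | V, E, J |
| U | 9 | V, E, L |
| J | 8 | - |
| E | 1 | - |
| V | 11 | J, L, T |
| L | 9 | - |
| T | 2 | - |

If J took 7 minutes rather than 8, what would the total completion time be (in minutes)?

29

Baseline: L→V→U = 9+11+9 = 29 → 29 minutes.
J is off the critical path — its longest chain is 28 minutes, giving 1 of slack.
That remains the longest chain; total 29 minutes.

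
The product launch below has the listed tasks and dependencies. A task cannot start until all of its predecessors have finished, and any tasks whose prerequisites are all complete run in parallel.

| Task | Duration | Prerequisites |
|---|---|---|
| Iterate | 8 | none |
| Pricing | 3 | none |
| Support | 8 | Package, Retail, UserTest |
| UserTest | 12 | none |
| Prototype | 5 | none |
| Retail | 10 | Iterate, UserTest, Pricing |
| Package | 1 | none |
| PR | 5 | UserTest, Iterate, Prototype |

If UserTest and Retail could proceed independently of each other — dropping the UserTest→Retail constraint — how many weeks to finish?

Before: longest chain UserTest→Retail→Support = 12+10+8 = 30, finish 30.
Without UserTest→Retail, Retail's earliest start moves from 12 to 8.
After: Iterate→Retail→Support = 8+10+8 = 26 → 26 weeks.

26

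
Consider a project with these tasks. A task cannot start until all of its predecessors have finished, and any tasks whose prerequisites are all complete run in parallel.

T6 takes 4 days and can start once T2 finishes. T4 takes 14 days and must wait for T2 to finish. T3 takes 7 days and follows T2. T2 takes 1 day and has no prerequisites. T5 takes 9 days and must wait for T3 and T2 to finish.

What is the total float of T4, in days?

Critical path: T2→T3→T5 = 1+7+9 = 17, so the finish is 17 days.
The longest chain containing T4 totals 15 days.
Float = 17 − 15 = 2.

2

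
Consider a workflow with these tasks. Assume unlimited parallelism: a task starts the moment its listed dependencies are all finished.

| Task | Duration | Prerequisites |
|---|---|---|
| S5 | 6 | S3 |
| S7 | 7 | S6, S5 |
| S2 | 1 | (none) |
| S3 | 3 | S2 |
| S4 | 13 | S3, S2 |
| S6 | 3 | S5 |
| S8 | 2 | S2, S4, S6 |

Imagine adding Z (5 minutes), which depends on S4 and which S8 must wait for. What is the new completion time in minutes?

Originally the workflow takes 20 minutes.
With Z inserted, S8 now waits for max(S2, S4, S6, Z).
New critical path: S2→S3→S4→Z→S8 = 1+3+13+5+2 = 24 ⇒ 24 minutes.

24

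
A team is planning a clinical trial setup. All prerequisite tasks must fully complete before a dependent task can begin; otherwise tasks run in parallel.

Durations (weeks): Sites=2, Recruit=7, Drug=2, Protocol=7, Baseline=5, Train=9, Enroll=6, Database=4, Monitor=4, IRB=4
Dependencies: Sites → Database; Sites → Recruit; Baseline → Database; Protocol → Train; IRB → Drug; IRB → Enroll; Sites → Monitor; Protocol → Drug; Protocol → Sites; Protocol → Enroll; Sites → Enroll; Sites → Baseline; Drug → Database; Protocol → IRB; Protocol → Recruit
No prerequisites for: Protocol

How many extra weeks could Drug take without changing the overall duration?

1

Protocol→Sites→Baseline→Database = 7+2+5+4 = 18 sets the makespan at 18 weeks.
Longest path through Drug: 17 weeks (earliest finish 13, latest finish 14).
Slack of Drug = 12 − 11 = 1 week.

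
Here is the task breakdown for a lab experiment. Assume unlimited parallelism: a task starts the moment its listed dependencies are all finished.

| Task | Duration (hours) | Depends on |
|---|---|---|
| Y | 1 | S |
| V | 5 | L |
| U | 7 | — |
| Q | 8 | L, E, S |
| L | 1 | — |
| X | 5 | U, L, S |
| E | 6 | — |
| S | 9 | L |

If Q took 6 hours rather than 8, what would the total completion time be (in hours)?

Critical path before the change: L→S→Q = 1+9+8 = 18 giving 18 hours.
Q is on the critical path; changing it to 6 makes that path 16 hours.
The critical path is still L→S→Q; finish is now 16 hours.

16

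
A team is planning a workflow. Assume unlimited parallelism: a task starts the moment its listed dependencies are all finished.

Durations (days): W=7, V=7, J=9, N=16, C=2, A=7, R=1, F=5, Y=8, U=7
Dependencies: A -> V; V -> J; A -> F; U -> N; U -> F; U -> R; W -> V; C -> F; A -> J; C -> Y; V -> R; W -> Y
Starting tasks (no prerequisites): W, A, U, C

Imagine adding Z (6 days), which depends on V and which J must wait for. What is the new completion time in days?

29

Originally the plan takes 23 days.
With Z inserted, J now waits for max(A, V, Z).
New critical path: W→V→Z→J = 7+7+6+9 = 29 ⇒ 29 days.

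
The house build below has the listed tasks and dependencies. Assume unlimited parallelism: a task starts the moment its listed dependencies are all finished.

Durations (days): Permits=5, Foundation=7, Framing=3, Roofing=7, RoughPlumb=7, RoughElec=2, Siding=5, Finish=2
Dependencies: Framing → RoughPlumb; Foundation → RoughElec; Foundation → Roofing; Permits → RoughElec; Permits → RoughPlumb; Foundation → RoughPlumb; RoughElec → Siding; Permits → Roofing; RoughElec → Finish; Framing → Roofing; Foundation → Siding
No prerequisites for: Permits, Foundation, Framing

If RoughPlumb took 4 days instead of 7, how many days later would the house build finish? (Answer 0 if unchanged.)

0

Critical path before the change: Foundation→RoughPlumb = 7+7 = 14 giving 14 days.
Since RoughPlumb is critical, the -3 change carries straight to that chain (now 11 days).
Now Foundation→Roofing = 7+7 = 14 is longest, so the finish becomes 14 days.
Change in finish: 14 − 14 = +0 days.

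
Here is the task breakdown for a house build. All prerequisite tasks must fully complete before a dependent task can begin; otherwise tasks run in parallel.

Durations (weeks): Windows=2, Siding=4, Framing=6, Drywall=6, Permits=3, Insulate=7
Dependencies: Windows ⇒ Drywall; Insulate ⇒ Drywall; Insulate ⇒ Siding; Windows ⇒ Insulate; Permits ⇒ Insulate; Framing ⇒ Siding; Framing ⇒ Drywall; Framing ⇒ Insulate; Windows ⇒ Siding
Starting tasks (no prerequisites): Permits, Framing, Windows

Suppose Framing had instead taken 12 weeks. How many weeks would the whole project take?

25

Actual critical path: Framing→Insulate→Drywall = 6+7+6 = 19 ⇒ 19 weeks.
Framing lies on that path, so at 12 weeks the path becomes 25 weeks.
The critical path is still Framing→Insulate→Drywall; finish is now 25 weeks.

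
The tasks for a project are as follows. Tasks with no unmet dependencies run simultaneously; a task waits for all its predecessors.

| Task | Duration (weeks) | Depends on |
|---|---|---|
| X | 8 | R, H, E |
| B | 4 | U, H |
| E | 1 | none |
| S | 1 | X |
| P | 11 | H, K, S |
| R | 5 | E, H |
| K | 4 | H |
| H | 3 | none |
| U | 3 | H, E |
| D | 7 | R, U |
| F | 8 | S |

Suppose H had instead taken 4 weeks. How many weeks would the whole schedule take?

As given, the longest chain is H→R→X→S→P = 3+5+8+1+11 = 28, so the finish is 28 weeks.
H is on the critical path; changing it to 4 makes that path 29 weeks.
That remains the longest chain; total 29 weeks.

29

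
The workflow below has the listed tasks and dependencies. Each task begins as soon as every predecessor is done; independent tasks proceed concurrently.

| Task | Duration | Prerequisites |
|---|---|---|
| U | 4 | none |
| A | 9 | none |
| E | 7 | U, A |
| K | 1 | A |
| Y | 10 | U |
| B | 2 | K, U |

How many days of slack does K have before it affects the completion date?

4

Critical path: A→E = 9+7 = 16, so the finish is 16 days.
Longest path through K: 12 days (earliest finish 10, latest finish 14).
So K can slip 14 − 10 = 4 days.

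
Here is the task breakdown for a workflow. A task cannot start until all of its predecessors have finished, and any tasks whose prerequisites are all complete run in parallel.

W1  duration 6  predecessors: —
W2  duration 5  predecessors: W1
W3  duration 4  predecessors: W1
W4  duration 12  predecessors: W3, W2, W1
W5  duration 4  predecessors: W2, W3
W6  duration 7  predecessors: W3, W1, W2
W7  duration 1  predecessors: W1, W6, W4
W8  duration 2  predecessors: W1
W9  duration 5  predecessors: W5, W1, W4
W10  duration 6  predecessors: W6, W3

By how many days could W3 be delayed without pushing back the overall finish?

1

W1→W2→W4→W9 = 6+5+12+5 = 28 sets the makespan at 28 days.
The longest chain containing W3 totals 27 days.
So W3 can slip 11 − 10 = 1 day.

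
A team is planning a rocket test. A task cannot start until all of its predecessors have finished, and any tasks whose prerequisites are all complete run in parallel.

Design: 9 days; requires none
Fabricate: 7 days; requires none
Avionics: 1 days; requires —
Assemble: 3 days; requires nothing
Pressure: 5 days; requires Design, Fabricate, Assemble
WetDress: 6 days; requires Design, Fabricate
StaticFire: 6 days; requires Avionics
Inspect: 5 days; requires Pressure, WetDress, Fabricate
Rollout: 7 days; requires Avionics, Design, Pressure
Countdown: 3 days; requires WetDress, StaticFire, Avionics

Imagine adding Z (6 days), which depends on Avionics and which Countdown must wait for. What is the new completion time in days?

Originally the job takes 21 days.
With Z inserted, Countdown now waits for max(WetDress, StaticFire, Avionics, Z).
New critical path: Design→Pressure→Rollout = 9+5+7 = 21 ⇒ 21 days.

21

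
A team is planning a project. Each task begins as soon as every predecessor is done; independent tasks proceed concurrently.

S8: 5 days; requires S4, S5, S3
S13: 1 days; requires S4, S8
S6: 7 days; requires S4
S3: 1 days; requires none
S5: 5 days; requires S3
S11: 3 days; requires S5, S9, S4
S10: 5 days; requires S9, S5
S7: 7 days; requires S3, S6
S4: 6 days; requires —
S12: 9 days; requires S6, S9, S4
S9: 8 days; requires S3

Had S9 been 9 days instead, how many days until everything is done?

22

Baseline: S4→S6→S12 = 6+7+9 = 22 → 22 days.
S9 has 4 days of float (longest path through it is 18).
The critical path is still S4→S6→S12; finish is now 22 days.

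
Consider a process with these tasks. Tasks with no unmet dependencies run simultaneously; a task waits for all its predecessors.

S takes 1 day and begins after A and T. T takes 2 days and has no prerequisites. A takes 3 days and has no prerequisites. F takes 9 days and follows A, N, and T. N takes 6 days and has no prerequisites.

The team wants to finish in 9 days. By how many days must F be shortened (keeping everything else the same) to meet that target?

Current finish: 15 days; target: 9.
F is on every critical path, so each day cut from F cuts the finish by one (this holds down to a finish of 7).
Need 15 − 9 = 6 days off F → F becomes 3 days, finish becomes 9.

6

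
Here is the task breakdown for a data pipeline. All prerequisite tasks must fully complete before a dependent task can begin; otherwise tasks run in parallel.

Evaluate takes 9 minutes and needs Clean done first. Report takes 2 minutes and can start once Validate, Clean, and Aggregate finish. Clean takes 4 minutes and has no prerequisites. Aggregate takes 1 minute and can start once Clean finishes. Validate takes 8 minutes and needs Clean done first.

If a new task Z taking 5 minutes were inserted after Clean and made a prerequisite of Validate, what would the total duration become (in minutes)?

19

Originally the schedule takes 14 minutes.
With Z inserted, Validate now waits for max(Clean, Z).
New critical path: Clean→Z→Validate→Report = 4+5+8+2 = 19 ⇒ 19 minutes.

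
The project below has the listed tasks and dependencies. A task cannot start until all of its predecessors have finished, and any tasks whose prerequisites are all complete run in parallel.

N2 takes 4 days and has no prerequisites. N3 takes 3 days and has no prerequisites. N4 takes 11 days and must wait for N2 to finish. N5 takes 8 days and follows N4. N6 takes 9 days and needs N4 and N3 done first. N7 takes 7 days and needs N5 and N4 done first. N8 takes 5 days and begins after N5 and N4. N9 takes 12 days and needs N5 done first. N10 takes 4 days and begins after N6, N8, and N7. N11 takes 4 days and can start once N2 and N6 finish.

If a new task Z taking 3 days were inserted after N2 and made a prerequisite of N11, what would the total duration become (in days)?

35

Originally the project takes 35 days.
With Z inserted, N11 now waits for max(N2, N6, Z).
New critical path: N2→N4→N5→N9 = 4+11+8+12 = 35 ⇒ 35 days.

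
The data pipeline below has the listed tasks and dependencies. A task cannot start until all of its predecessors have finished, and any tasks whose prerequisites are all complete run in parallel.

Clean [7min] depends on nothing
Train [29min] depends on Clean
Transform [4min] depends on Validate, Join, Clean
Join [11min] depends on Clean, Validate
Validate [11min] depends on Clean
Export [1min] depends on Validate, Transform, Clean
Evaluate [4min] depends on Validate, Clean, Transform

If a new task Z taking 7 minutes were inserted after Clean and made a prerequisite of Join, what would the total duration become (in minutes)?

Originally the job takes 37 minutes.
With Z inserted, Join now waits for max(Clean, Validate, Z).
New critical path: Clean→Validate→Join→Transform→Evaluate = 7+11+11+4+4 = 37 ⇒ 37 minutes.

37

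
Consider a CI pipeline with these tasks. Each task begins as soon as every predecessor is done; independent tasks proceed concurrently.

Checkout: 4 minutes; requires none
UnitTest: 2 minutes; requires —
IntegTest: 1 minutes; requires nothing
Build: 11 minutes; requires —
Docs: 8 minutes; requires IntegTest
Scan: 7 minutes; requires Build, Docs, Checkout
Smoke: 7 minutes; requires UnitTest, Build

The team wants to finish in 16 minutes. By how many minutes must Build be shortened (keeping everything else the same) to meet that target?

Current finish: 18 minutes; target: 16.
Build is on every critical path, so each minute cut from Build cuts the finish by one (this holds down to a finish of 16).
Need 18 − 16 = 2 minutes off Build → Build becomes 9 minutes, finish becomes 16.

2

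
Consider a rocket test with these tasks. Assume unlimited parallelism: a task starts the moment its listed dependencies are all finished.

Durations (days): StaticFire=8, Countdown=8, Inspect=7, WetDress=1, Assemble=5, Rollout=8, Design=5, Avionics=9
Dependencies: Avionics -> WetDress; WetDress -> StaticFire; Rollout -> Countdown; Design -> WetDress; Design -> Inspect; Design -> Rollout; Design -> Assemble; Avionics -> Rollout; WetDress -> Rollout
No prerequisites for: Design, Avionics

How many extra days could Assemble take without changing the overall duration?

16

Avionics→WetDress→Rollout→Countdown = 9+1+8+8 = 26 sets the makespan at 26 days.
Longest path through Assemble: 10 days (earliest finish 10, latest finish 26).
So Assemble can slip 26 − 10 = 16 days.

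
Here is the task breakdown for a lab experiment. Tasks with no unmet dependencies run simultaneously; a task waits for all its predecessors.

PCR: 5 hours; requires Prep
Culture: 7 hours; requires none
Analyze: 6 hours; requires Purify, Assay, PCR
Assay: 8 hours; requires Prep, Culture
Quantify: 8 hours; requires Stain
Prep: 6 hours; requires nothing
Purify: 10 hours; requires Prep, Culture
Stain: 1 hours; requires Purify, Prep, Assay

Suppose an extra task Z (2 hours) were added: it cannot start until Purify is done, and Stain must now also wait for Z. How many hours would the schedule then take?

Originally the schedule takes 26 hours.
With Z inserted, Stain now waits for max(Purify, Prep, Assay, Z).
New critical path: Culture→Purify→Z→Stain→Quantify = 7+10+2+1+8 = 28 ⇒ 28 hours.

28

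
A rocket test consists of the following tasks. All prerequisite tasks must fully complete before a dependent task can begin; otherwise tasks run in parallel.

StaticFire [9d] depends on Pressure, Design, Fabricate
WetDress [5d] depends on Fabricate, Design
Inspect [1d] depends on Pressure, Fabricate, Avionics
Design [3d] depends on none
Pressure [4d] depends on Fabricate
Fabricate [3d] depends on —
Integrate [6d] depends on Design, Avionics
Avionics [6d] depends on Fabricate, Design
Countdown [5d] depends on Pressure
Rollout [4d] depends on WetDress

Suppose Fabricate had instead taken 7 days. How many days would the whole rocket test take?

Critical path before the change: Fabricate→Pressure→StaticFire = 3+4+9 = 16 giving 16 days.
Fabricate is on the critical path; changing it to 7 makes that path 20 days.
No other chain overtakes it, so the finish is 20 days.

20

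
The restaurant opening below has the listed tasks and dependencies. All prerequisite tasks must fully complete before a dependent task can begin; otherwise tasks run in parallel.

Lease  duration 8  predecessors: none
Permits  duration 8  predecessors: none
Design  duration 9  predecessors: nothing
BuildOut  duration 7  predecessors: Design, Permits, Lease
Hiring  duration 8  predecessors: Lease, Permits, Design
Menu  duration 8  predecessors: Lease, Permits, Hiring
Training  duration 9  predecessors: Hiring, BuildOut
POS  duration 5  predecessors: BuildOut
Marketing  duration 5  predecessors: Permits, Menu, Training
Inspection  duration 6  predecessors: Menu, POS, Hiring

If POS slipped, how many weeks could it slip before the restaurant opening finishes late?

4

Critical path: Design→Hiring→Menu→Inspection = 9+8+8+6 = 31, so the finish is 31 weeks.
The longest chain containing POS totals 27 weeks.
Float = 31 − 27 = 4.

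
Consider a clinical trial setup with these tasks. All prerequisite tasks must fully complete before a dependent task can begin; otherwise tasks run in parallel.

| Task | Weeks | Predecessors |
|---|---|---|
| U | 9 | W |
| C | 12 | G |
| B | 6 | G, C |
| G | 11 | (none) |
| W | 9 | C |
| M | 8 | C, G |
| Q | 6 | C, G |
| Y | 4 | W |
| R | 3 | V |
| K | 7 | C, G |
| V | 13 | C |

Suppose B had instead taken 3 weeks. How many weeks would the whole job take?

As given, the longest chain is G→C→W→U = 11+12+9+9 = 41, so the finish is 41 weeks.
The longest path through B is only 29 weeks, so B has float 12.
The critical path is still G→C→W→U; finish is now 41 weeks.

41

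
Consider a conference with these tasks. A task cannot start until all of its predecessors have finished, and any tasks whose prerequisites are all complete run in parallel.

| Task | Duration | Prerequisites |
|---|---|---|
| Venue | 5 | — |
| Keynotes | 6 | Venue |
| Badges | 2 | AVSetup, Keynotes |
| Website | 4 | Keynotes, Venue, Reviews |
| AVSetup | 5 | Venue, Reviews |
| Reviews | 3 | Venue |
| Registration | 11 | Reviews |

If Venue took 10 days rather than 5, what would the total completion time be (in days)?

24

Critical path before the change: Venue→Reviews→Registration = 5+3+11 = 19 giving 19 days.
Venue is on the critical path; changing it to 10 makes that path 24 days.
The critical path is still Venue→Reviews→Registration; finish is now 24 days.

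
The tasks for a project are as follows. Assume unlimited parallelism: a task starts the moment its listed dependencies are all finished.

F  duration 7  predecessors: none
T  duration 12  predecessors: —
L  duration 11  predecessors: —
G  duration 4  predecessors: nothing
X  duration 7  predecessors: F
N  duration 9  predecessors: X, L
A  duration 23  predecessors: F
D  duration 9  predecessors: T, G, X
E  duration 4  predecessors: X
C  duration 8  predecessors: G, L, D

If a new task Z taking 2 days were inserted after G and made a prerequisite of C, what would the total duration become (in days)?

31

Originally the project takes 31 days.
With Z inserted, C now waits for max(G, L, D, Z).
New critical path: F→X→D→C = 7+7+9+8 = 31 ⇒ 31 days.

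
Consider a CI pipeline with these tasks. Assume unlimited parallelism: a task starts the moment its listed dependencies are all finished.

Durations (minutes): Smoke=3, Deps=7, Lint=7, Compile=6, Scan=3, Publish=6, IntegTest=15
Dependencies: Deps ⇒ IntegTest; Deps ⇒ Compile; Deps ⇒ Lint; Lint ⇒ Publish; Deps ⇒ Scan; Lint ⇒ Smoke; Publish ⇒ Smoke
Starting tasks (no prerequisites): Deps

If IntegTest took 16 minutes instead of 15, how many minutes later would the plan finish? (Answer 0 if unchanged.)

The binding path is Deps→Lint→Publish→Smoke = 7+7+6+3 = 23; finish at 23 minutes.
IntegTest has 1 minute of float (longest path through it is 22).
That remains the longest chain; total 23 minutes.
Change in finish: 23 − 23 = +0 minutes.

0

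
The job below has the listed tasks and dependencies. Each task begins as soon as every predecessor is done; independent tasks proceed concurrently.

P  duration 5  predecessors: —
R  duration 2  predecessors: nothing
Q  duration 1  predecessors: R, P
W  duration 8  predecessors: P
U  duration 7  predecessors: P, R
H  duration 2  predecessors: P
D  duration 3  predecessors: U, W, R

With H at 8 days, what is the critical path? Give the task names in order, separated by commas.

P, W, D

Critical path before the change: P→W→D = 5+8+3 = 16 giving 16 days.
H is off the critical path — its longest chain is 7 days, giving 9 of slack.
No other chain overtakes it, so the finish is 16 days.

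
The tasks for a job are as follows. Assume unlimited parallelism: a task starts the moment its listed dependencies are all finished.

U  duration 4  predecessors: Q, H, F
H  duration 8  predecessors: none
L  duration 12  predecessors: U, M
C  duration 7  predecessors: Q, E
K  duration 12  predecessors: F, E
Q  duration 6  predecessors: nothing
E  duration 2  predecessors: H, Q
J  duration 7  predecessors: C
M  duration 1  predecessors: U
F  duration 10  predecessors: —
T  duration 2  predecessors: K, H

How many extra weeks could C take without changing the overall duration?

3

The longest chain is F→U→M→L = 10+4+1+12 = 27; overall finish 27 weeks.
Longest path through C: 24 weeks (earliest finish 17, latest finish 20).
Slack of C = 13 − 10 = 3 weeks.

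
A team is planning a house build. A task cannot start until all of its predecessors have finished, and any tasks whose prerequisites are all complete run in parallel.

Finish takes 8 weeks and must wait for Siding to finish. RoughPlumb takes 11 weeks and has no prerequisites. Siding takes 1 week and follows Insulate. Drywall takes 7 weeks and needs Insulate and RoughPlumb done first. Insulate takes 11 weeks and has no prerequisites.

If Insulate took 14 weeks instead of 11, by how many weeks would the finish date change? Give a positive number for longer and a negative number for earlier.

The binding path is Insulate→Siding→Finish = 11+1+8 = 20; finish at 20 weeks.
Insulate lies on that path, so at 14 weeks the path becomes 23 weeks.
No other chain overtakes it, so the finish is 23 weeks.
Change in finish: 23 − 20 = +3 weeks.

3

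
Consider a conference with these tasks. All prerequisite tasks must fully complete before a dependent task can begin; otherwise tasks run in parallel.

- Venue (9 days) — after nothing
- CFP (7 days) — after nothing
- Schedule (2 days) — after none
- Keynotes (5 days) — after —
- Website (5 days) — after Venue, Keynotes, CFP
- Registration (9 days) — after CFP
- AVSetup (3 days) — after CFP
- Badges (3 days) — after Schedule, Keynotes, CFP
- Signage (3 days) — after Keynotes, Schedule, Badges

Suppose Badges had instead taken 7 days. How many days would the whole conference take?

Critical path before the change: CFP→Registration = 7+9 = 16 giving 16 days.
The longest path through Badges is only 13 days, so Badges has float 3.
The binding chain switches to CFP→Badges→Signage = 7+7+3 = 17; finish 17 days.

17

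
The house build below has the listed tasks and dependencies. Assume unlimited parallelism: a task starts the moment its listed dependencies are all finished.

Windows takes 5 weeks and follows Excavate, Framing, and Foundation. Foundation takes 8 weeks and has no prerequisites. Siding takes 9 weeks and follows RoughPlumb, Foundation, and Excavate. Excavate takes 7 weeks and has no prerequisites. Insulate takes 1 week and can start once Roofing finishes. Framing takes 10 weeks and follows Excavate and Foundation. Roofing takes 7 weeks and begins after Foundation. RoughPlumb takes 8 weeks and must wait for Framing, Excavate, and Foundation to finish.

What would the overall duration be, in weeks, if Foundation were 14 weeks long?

The binding path is Foundation→Framing→RoughPlumb→Siding = 8+10+8+9 = 35; finish at 35 weeks.
Since Foundation is critical, the +6 change carries straight to that chain (now 41 weeks).
No other chain overtakes it, so the finish is 41 weeks.

41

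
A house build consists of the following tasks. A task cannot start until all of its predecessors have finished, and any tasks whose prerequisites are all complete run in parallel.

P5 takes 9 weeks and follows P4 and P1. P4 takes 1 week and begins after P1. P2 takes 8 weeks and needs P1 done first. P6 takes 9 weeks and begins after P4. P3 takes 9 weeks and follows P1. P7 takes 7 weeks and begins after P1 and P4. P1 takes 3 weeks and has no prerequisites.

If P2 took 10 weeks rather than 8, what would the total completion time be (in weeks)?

13

Critical path before the change: P1→P4→P5 = 3+1+9 = 13 giving 13 weeks.
P2 has 2 weeks of float (longest path through it is 11).
New critical path: P1→P2 = 3+10 = 13 ⇒ 13 weeks.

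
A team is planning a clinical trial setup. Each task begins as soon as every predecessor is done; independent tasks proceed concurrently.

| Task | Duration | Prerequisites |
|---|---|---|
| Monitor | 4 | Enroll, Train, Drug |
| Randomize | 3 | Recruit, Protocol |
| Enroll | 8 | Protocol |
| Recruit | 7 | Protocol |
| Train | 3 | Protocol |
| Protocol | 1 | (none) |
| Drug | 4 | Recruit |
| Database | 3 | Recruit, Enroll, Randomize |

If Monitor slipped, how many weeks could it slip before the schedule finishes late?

Critical path: Protocol→Recruit→Drug→Monitor = 1+7+4+4 = 16, so the finish is 16 weeks.
Monitor finishes as early as 16 and must finish by 16.
Slack of Monitor = 12 − 12 = 0 weeks.

0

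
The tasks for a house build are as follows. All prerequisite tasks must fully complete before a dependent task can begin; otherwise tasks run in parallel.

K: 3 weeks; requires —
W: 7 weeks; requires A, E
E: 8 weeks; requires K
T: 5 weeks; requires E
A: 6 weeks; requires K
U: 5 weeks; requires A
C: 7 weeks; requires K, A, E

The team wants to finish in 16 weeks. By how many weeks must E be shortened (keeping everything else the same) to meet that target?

Current finish: 18 weeks; target: 16.
E is on every critical path, so each week cut from E cuts the finish by one (this holds down to a finish of 16).
Need 18 − 16 = 2 weeks off E → E becomes 6 weeks, finish becomes 16.

2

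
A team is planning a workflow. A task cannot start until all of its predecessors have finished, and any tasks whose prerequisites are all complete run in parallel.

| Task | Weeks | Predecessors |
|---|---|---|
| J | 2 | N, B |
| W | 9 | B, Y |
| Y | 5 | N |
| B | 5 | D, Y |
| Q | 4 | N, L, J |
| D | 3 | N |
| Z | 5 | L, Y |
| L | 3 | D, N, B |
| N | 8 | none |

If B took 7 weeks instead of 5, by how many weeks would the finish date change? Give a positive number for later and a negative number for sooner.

Baseline: N→Y→B→W = 8+5+5+9 = 27 → 27 weeks.
B is on the critical path; changing it to 7 makes that path 29 weeks.
The critical path is still N→Y→B→W; finish is now 29 weeks.
Change in finish: 29 − 27 = +2 weeks.

2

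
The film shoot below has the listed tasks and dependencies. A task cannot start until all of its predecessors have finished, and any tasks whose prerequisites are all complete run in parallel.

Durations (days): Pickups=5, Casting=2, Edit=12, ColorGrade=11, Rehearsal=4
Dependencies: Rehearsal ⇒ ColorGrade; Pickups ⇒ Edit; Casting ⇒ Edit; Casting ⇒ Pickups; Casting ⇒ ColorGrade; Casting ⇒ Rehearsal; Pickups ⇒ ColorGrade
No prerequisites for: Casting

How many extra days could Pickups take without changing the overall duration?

Critical path: Casting→Pickups→Edit = 2+5+12 = 19, so the finish is 19 days.
Longest path through Pickups: 19 days (earliest finish 7, latest finish 7).
So Pickups can slip 7 − 7 = 0 days.

0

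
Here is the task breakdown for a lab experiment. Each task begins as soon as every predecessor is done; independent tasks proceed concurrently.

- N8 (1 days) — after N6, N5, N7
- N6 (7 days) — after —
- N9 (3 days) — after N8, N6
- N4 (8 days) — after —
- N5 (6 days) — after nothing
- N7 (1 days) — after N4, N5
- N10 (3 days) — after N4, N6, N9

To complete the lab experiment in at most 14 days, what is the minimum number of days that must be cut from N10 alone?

2

Current finish: 16 days; target: 14.
N10 is on every critical path, so each day cut from N10 cuts the finish by one (this holds down to a finish of 14).
Need 16 − 14 = 2 days off N10 → N10 becomes 1 day, finish becomes 14.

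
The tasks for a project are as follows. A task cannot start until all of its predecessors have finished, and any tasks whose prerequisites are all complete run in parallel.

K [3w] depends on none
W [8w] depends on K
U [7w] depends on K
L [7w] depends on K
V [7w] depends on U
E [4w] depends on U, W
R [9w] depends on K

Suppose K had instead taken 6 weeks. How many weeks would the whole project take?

As given, the longest chain is K→U→V = 3+7+7 = 17, so the finish is 17 weeks.
K lies on that path, so at 6 weeks the path becomes 20 weeks.
That remains the longest chain; total 20 weeks.

20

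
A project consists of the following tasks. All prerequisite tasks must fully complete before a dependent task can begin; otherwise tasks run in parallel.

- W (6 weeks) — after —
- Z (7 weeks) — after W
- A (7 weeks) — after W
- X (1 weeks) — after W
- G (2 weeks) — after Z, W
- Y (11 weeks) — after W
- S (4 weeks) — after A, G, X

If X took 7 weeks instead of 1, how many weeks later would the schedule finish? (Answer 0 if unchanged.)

0

Critical path before the change: W→Z→G→S = 6+7+2+4 = 19 giving 19 weeks.
X has 8 weeks of float (longest path through it is 11).
That remains the longest chain; total 19 weeks.
Change in finish: 19 − 19 = +0 weeks.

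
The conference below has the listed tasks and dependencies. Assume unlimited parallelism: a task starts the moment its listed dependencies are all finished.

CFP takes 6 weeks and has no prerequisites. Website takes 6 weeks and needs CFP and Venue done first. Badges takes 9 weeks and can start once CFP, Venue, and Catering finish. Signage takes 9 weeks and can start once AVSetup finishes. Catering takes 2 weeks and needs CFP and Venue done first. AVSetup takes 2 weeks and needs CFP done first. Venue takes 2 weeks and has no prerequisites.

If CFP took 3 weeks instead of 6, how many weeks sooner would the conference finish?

Critical path before the change: CFP→Catering→Badges = 6+2+9 = 17 giving 17 weeks.
Since CFP is critical, the -3 change carries straight to that chain (now 14 weeks).
The critical path is still CFP→Catering→Badges; finish is now 14 weeks.
Change in finish: 14 − 17 = -3 weeks.

3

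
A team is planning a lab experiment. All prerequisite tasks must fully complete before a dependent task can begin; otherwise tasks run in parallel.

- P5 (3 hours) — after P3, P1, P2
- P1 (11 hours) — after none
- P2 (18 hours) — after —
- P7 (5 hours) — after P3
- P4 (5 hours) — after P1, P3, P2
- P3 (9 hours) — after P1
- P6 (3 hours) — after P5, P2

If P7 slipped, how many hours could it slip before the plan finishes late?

1

P1→P3→P5→P6 = 11+9+3+3 = 26 sets the makespan at 26 hours.
Longest path through P7: 25 hours (earliest finish 25, latest finish 26).
Float = 26 − 25 = 1.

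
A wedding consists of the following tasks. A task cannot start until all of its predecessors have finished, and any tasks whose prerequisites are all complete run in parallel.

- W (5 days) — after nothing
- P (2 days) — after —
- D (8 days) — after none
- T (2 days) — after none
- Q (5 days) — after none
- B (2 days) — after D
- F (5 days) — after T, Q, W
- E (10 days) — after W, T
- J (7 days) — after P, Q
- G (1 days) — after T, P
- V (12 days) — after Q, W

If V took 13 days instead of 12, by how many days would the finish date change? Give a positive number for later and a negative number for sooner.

The binding path is W→V = 5+12 = 17; finish at 17 days.
Since V is critical, the +1 change carries straight to that chain (now 18 days).
That remains the longest chain; total 18 days.
Change in finish: 18 − 17 = +1 days.

1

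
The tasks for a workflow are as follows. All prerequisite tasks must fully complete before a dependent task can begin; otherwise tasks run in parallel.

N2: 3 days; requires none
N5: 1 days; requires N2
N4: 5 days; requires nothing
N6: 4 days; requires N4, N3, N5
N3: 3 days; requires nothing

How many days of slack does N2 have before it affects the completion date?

The longest chain is N4→N6 = 5+4 = 9; overall finish 9 days.
Longest path through N2: 8 days (earliest finish 3, latest finish 4).
Slack of N2 = 1 − 0 = 1 day.

1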